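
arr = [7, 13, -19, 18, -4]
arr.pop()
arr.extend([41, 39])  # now [7, 13, -19, 18, 41, 39]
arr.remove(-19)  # [7, 13, 18, 41, 39]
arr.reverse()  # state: [39, 41, 18, 13, 7]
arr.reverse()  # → [7, 13, 18, 41, 39]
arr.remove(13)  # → [7, 18, 41, 39]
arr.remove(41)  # [7, 18, 39]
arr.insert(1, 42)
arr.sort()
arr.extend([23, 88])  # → [7, 18, 39, 42, 23, 88]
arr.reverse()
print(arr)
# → [88, 23, 42, 39, 18, 7]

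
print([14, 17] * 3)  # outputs [14, 17, 14, 17, 14, 17]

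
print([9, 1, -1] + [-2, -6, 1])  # [9, 1, -1, -2, -6, 1]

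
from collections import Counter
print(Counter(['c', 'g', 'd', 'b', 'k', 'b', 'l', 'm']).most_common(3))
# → [('b', 2), ('c', 1), ('g', 1)]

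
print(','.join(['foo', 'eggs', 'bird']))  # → foo,eggs,bird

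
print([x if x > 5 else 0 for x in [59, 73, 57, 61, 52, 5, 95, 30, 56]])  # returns [59, 73, 57, 61, 52, 0, 95, 30, 56]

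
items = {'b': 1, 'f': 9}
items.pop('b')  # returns 1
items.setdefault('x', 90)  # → 90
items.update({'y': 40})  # {'f': 9, 'x': 90, 'y': 40}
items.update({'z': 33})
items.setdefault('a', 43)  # 43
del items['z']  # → {'f': 9, 'x': 90, 'y': 40, 'a': 43}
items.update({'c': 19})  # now {'f': 9, 'x': 90, 'y': 40, 'a': 43, 'c': 19}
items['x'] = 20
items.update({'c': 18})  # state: {'f': 9, 'x': 20, 'y': 40, 'a': 43, 'c': 18}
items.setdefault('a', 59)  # 43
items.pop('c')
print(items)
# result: {'f': 9, 'x': 20, 'y': 40, 'a': 43}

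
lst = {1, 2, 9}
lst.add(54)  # {1, 2, 9, 54}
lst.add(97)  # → {1, 2, 9, 54, 97}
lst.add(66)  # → {1, 2, 9, 54, 66, 97}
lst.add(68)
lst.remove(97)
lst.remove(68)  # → {1, 2, 9, 54, 66}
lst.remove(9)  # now {1, 2, 54, 66}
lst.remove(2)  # {1, 54, 66}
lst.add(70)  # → {1, 54, 66, 70}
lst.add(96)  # {1, 54, 66, 70, 96}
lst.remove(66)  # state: {1, 54, 70, 96}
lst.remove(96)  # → {1, 54, 70}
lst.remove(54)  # {1, 70}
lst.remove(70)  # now {1}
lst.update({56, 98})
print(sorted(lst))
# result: [1, 56, 98]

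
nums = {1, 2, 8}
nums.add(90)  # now {1, 2, 8, 90}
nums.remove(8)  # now {1, 2, 90}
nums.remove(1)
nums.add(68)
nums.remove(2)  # {68, 90}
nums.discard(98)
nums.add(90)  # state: {68, 90}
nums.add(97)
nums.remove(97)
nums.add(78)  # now {68, 78, 90}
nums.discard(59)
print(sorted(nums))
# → [68, 78, 90]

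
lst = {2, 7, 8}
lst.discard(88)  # {2, 7, 8}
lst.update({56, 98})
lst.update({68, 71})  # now {2, 7, 8, 56, 68, 71, 98}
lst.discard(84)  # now {2, 7, 8, 56, 68, 71, 98}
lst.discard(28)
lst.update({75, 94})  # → {2, 7, 8, 56, 68, 71, 75, 94, 98}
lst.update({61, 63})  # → {2, 7, 8, 56, 61, 63, 68, 71, 75, 94, 98}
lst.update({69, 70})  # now {2, 7, 8, 56, 61, 63, 68, 69, 70, 71, 75, 94, 98}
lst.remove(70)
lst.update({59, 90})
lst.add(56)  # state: {2, 7, 8, 56, 59, 61, 63, 68, 69, 71, 75, 90, 94, 98}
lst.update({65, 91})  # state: {2, 7, 8, 56, 59, 61, 63, 65, 68, 69, 71, 75, 90, 91, 94, 98}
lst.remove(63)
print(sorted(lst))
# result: [2, 7, 8, 56, 59, 61, 65, 68, 69, 71, 75, 90, 91, 94, 98]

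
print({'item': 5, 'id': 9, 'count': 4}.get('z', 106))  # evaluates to 106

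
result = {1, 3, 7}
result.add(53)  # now {1, 3, 7, 53}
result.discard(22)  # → {1, 3, 7, 53}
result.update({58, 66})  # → {1, 3, 7, 53, 58, 66}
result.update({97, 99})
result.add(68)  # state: {1, 3, 7, 53, 58, 66, 68, 97, 99}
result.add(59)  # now {1, 3, 7, 53, 58, 59, 66, 68, 97, 99}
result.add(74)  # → {1, 3, 7, 53, 58, 59, 66, 68, 74, 97, 99}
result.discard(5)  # {1, 3, 7, 53, 58, 59, 66, 68, 74, 97, 99}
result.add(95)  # {1, 3, 7, 53, 58, 59, 66, 68, 74, 95, 97, 99}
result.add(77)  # {1, 3, 7, 53, 58, 59, 66, 68, 74, 77, 95, 97, 99}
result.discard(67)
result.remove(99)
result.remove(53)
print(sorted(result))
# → [1, 3, 7, 58, 59, 66, 68, 74, 77, 95, 97]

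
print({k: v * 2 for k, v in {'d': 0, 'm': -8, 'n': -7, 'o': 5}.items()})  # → {'d': 0, 'm': -16, 'n': -14, 'o': 10}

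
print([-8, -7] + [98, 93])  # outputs [-8, -7, 98, 93]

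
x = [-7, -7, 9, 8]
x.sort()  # [-7, -7, 8, 9]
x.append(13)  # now [-7, -7, 8, 9, 13]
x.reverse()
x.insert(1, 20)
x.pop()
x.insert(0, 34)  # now [34, 13, 20, 9, 8, -7]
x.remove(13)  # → [34, 20, 9, 8, -7]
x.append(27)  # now [34, 20, 9, 8, -7, 27]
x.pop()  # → 27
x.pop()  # -7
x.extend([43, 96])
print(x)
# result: [34, 20, 9, 8, 43, 96]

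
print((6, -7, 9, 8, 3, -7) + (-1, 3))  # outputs (6, -7, 9, 8, 3, -7, -1, 3)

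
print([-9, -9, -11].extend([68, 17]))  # None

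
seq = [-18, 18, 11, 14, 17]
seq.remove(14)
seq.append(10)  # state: [-18, 18, 11, 17, 10]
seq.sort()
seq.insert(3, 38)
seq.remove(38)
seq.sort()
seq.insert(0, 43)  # [43, -18, 10, 11, 17, 18]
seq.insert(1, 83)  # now [43, 83, -18, 10, 11, 17, 18]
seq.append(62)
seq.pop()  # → 62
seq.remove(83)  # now [43, -18, 10, 11, 17, 18]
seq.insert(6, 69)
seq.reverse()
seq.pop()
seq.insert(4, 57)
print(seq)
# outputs [69, 18, 17, 11, 57, 10, -18]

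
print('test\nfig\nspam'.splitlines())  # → ['test', 'fig', 'spam']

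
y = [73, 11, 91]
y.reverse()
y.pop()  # 73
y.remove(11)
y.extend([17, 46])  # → [91, 17, 46]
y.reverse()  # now [46, 17, 91]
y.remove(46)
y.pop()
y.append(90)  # [17, 90]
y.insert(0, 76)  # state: [76, 17, 90]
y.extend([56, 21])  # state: [76, 17, 90, 56, 21]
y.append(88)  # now [76, 17, 90, 56, 21, 88]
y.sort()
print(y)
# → [17, 21, 56, 76, 88, 90]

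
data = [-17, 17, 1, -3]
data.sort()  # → [-17, -3, 1, 17]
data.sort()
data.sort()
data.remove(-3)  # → [-17, 1, 17]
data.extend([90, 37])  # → [-17, 1, 17, 90, 37]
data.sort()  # [-17, 1, 17, 37, 90]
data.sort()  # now [-17, 1, 17, 37, 90]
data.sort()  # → [-17, 1, 17, 37, 90]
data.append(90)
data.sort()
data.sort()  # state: [-17, 1, 17, 37, 90, 90]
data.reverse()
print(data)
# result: [90, 90, 37, 17, 1, -17]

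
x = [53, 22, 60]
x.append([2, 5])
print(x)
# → [53, 22, 60, [2, 5]]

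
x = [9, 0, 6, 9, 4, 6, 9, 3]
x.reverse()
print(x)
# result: [3, 9, 6, 4, 9, 6, 0, 9]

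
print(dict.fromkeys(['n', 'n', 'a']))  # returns {'n': None, 'a': None}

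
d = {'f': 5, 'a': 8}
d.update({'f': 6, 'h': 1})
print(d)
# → {'f': 6, 'a': 8, 'h': 1}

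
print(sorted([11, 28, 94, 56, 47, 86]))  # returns [11, 28, 47, 56, 86, 94]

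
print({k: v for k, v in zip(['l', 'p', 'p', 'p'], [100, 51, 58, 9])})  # {'l': 100, 'p': 9}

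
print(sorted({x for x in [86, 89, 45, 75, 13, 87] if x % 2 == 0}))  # [86]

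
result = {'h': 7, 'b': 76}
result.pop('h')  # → 7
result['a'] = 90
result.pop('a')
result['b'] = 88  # {'b': 88}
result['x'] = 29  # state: {'b': 88, 'x': 29}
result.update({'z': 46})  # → {'b': 88, 'x': 29, 'z': 46}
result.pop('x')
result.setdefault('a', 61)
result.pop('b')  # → 88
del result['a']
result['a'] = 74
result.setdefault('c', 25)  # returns 25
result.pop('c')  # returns 25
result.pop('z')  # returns 46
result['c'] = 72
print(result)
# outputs {'a': 74, 'c': 72}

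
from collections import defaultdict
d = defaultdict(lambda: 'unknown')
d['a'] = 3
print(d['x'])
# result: unknown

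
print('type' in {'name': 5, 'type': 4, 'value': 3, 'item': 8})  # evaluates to True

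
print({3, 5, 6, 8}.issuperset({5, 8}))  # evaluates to True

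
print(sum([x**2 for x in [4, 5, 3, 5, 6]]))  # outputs 111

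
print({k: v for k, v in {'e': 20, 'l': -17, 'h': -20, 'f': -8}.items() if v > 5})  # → {'e': 20}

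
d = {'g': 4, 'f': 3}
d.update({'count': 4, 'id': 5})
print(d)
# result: {'g': 4, 'f': 3, 'count': 4, 'id': 5}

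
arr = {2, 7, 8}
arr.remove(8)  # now {2, 7}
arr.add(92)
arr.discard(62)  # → {2, 7, 92}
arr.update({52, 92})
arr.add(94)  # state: {2, 7, 52, 92, 94}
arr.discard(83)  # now {2, 7, 52, 92, 94}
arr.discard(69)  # {2, 7, 52, 92, 94}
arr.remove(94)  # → {2, 7, 52, 92}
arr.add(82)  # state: {2, 7, 52, 82, 92}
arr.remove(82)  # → {2, 7, 52, 92}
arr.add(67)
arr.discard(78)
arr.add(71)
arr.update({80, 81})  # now {2, 7, 52, 67, 71, 80, 81, 92}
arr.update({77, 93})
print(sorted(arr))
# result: [2, 7, 52, 67, 71, 77, 80, 81, 92, 93]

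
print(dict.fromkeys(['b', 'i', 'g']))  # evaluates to {'b': None, 'i': None, 'g': None}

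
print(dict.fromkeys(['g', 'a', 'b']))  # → {'g': None, 'a': None, 'b': None}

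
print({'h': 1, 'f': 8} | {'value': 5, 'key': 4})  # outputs {'h': 1, 'f': 8, 'value': 5, 'key': 4}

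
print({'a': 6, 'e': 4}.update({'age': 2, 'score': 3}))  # None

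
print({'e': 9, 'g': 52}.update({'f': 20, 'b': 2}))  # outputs None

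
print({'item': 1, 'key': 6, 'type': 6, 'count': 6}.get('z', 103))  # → 103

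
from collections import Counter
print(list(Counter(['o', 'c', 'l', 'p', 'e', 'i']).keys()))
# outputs ['o', 'c', 'l', 'p', 'e', 'i']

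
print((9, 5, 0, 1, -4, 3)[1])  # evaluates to 5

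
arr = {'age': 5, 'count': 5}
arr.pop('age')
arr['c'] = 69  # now {'count': 5, 'c': 69}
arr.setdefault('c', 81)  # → 69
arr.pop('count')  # 5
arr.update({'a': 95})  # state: {'c': 69, 'a': 95}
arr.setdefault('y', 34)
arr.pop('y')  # 34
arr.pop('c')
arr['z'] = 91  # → {'a': 95, 'z': 91}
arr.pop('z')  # 91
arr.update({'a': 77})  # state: {'a': 77}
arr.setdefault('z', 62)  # 62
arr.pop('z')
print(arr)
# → {'a': 77}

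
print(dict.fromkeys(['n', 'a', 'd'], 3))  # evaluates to {'n': 3, 'a': 3, 'd': 3}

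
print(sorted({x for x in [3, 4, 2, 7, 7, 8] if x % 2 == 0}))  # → [2, 4, 8]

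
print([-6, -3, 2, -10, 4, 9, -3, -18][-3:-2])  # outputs [9]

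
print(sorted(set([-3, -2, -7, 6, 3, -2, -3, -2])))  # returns [-7, -3, -2, 3, 6]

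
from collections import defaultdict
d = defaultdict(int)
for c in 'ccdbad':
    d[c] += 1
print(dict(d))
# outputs {'c': 2, 'd': 2, 'b': 1, 'a': 1}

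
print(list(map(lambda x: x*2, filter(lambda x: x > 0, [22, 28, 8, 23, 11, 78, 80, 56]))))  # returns [44, 56, 16, 46, 22, 156, 160, 112]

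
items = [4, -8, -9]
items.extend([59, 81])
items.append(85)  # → [4, -8, -9, 59, 81, 85]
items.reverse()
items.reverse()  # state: [4, -8, -9, 59, 81, 85]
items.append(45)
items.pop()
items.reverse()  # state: [85, 81, 59, -9, -8, 4]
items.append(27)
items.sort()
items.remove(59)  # [-9, -8, 4, 27, 81, 85]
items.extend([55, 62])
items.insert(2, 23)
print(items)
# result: [-9, -8, 23, 4, 27, 81, 85, 55, 62]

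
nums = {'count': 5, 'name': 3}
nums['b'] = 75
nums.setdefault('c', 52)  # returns 52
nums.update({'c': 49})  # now {'count': 5, 'name': 3, 'b': 75, 'c': 49}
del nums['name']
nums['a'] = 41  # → {'count': 5, 'b': 75, 'c': 49, 'a': 41}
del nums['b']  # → {'count': 5, 'c': 49, 'a': 41}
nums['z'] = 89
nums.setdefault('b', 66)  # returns 66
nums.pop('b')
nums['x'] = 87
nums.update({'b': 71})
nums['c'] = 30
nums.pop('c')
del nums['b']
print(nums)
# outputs {'count': 5, 'a': 41, 'z': 89, 'x': 87}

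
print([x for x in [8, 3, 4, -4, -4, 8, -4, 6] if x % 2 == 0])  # [8, 4, -4, -4, 8, -4, 6]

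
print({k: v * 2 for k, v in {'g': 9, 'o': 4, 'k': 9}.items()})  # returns {'g': 18, 'o': 8, 'k': 18}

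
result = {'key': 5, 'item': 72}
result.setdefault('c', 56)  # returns 56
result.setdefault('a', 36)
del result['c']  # {'key': 5, 'item': 72, 'a': 36}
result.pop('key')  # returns 5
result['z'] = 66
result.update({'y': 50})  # {'item': 72, 'a': 36, 'z': 66, 'y': 50}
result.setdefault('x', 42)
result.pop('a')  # 36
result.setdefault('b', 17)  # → 17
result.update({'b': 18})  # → {'item': 72, 'z': 66, 'y': 50, 'x': 42, 'b': 18}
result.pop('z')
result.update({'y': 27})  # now {'item': 72, 'y': 27, 'x': 42, 'b': 18}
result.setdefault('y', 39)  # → 27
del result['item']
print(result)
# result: {'y': 27, 'x': 42, 'b': 18}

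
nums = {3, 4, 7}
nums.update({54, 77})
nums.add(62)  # {3, 4, 7, 54, 62, 77}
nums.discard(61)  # {3, 4, 7, 54, 62, 77}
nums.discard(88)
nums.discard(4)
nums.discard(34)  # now {3, 7, 54, 62, 77}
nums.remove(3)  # {7, 54, 62, 77}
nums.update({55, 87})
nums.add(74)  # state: {7, 54, 55, 62, 74, 77, 87}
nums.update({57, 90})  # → {7, 54, 55, 57, 62, 74, 77, 87, 90}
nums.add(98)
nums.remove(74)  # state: {7, 54, 55, 57, 62, 77, 87, 90, 98}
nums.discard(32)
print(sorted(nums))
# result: [7, 54, 55, 57, 62, 77, 87, 90, 98]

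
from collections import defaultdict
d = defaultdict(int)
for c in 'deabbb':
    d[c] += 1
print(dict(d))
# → {'d': 1, 'e': 1, 'a': 1, 'b': 3}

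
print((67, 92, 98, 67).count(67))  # 2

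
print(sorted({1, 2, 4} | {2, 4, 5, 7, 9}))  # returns [1, 2, 4, 5, 7, 9]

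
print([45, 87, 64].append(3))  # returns None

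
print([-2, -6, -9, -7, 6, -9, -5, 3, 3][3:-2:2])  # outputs [-7, -9]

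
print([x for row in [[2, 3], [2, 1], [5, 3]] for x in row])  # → [2, 3, 2, 1, 5, 3]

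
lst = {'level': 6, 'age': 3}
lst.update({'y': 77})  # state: {'level': 6, 'age': 3, 'y': 77}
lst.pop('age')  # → 3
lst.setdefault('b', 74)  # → 74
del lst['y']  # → {'level': 6, 'b': 74}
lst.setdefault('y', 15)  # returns 15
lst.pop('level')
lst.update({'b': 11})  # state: {'b': 11, 'y': 15}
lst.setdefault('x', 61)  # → 61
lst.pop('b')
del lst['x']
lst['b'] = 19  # {'y': 15, 'b': 19}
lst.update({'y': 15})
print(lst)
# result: {'y': 15, 'b': 19}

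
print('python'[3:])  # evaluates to hon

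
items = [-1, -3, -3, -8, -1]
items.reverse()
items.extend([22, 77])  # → [-1, -8, -3, -3, -1, 22, 77]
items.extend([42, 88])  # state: [-1, -8, -3, -3, -1, 22, 77, 42, 88]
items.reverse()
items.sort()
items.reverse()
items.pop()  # -8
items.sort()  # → [-3, -3, -1, -1, 22, 42, 77, 88]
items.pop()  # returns 88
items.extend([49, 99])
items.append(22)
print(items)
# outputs [-3, -3, -1, -1, 22, 42, 77, 49, 99, 22]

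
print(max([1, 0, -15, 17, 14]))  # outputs 17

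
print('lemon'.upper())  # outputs LEMON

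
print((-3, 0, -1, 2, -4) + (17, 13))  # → (-3, 0, -1, 2, -4, 17, 13)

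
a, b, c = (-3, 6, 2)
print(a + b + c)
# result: 5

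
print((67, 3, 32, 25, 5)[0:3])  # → (67, 3, 32)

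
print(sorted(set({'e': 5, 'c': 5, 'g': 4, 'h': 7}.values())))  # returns [4, 5, 7]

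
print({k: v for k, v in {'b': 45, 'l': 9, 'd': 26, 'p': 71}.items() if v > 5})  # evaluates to {'b': 45, 'l': 9, 'd': 26, 'p': 71}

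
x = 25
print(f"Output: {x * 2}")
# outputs Output: 50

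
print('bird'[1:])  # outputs ird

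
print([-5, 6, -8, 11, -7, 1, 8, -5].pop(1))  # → 6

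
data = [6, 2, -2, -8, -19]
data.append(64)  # [6, 2, -2, -8, -19, 64]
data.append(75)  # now [6, 2, -2, -8, -19, 64, 75]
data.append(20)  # [6, 2, -2, -8, -19, 64, 75, 20]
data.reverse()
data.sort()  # [-19, -8, -2, 2, 6, 20, 64, 75]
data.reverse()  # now [75, 64, 20, 6, 2, -2, -8, -19]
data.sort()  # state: [-19, -8, -2, 2, 6, 20, 64, 75]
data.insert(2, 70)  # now [-19, -8, 70, -2, 2, 6, 20, 64, 75]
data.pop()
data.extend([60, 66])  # [-19, -8, 70, -2, 2, 6, 20, 64, 60, 66]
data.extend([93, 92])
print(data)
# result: [-19, -8, 70, -2, 2, 6, 20, 64, 60, 66, 93, 92]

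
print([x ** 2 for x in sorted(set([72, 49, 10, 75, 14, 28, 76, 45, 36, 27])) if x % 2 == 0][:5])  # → [100, 196, 784, 1296, 5184]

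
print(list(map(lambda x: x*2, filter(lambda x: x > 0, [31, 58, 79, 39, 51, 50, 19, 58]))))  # [62, 116, 158, 78, 102, 100, 38, 116]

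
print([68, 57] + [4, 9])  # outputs [68, 57, 4, 9]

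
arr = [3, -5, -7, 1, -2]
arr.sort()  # [-7, -5, -2, 1, 3]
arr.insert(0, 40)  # [40, -7, -5, -2, 1, 3]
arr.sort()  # [-7, -5, -2, 1, 3, 40]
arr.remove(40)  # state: [-7, -5, -2, 1, 3]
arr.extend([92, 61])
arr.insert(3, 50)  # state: [-7, -5, -2, 50, 1, 3, 92, 61]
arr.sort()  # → [-7, -5, -2, 1, 3, 50, 61, 92]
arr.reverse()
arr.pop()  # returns -7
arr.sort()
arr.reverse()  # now [92, 61, 50, 3, 1, -2, -5]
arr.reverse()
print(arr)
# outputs [-5, -2, 1, 3, 50, 61, 92]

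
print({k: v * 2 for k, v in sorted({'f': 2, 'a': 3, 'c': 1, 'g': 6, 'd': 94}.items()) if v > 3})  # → {'d': 188, 'g': 12}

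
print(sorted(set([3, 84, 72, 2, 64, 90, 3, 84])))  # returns [2, 3, 64, 72, 84, 90]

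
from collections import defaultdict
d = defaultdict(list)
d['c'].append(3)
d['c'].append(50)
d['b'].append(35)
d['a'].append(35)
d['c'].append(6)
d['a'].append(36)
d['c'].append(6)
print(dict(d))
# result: {'c': [3, 50, 6, 6], 'b': [35], 'a': [35, 36]}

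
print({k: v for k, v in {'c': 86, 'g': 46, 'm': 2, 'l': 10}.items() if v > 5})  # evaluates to {'c': 86, 'g': 46, 'l': 10}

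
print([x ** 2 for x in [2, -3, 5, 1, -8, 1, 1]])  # [4, 9, 25, 1, 64, 1, 1]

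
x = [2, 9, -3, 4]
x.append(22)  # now [2, 9, -3, 4, 22]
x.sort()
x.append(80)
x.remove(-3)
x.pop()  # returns 80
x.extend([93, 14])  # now [2, 4, 9, 22, 93, 14]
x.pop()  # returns 14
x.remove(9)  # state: [2, 4, 22, 93]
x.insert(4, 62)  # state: [2, 4, 22, 93, 62]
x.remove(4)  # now [2, 22, 93, 62]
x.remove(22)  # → [2, 93, 62]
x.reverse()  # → [62, 93, 2]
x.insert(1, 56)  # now [62, 56, 93, 2]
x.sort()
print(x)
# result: [2, 56, 62, 93]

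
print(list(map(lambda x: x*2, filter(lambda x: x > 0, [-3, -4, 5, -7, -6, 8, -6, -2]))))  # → [10, 16]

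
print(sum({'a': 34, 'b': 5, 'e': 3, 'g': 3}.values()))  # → 45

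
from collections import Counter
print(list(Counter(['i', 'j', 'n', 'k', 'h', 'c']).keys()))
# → ['i', 'j', 'n', 'k', 'h', 'c']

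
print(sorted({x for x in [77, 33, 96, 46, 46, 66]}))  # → [33, 46, 66, 77, 96]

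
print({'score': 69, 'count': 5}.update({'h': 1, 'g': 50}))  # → None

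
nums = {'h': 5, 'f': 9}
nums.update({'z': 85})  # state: {'h': 5, 'f': 9, 'z': 85}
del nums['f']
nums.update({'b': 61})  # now {'h': 5, 'z': 85, 'b': 61}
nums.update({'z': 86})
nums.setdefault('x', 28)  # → 28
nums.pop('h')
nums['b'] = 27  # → {'z': 86, 'b': 27, 'x': 28}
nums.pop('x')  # 28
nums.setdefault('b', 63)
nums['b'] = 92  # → {'z': 86, 'b': 92}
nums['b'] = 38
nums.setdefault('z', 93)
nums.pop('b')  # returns 38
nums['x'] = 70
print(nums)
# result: {'z': 86, 'x': 70}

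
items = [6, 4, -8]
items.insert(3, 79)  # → [6, 4, -8, 79]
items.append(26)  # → [6, 4, -8, 79, 26]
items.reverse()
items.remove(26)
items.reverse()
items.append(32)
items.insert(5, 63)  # [6, 4, -8, 79, 32, 63]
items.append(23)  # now [6, 4, -8, 79, 32, 63, 23]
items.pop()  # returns 23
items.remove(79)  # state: [6, 4, -8, 32, 63]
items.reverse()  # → [63, 32, -8, 4, 6]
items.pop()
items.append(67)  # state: [63, 32, -8, 4, 67]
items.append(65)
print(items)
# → [63, 32, -8, 4, 67, 65]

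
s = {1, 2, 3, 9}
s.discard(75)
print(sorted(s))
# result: [1, 2, 3, 9]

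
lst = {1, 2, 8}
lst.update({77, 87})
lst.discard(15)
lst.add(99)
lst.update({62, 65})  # {1, 2, 8, 62, 65, 77, 87, 99}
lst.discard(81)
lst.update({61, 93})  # {1, 2, 8, 61, 62, 65, 77, 87, 93, 99}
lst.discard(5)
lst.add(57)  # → {1, 2, 8, 57, 61, 62, 65, 77, 87, 93, 99}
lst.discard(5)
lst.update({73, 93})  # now {1, 2, 8, 57, 61, 62, 65, 73, 77, 87, 93, 99}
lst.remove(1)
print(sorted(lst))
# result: [2, 8, 57, 61, 62, 65, 73, 77, 87, 93, 99]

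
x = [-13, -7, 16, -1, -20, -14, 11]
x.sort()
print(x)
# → [-20, -14, -13, -7, -1, 11, 16]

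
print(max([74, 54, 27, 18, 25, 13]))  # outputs 74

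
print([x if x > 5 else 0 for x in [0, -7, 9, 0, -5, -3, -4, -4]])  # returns [0, 0, 9, 0, 0, 0, 0, 0]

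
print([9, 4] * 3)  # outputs [9, 4, 9, 4, 9, 4]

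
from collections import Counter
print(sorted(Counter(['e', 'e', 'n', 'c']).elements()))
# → ['c', 'e', 'e', 'n']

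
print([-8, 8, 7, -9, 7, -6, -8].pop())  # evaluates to -8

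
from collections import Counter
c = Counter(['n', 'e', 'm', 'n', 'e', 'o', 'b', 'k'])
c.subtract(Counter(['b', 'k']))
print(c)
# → Counter({'n': 2, 'e': 2, 'm': 1, 'o': 1, 'b': 0, 'k': 0})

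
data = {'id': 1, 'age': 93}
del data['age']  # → {'id': 1}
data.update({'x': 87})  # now {'id': 1, 'x': 87}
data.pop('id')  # 1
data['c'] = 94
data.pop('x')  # 87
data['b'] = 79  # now {'c': 94, 'b': 79}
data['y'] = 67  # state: {'c': 94, 'b': 79, 'y': 67}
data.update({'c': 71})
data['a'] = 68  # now {'c': 71, 'b': 79, 'y': 67, 'a': 68}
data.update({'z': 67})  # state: {'c': 71, 'b': 79, 'y': 67, 'a': 68, 'z': 67}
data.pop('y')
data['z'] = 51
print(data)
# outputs {'c': 71, 'b': 79, 'a': 68, 'z': 51}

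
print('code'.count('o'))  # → 1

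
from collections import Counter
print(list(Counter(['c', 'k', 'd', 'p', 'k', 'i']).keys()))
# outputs ['c', 'k', 'd', 'p', 'i']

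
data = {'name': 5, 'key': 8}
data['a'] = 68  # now {'name': 5, 'key': 8, 'a': 68}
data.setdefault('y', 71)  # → 71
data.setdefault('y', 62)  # 71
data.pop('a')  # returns 68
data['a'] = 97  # {'name': 5, 'key': 8, 'y': 71, 'a': 97}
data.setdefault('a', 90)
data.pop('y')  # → 71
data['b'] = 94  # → {'name': 5, 'key': 8, 'a': 97, 'b': 94}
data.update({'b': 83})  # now {'name': 5, 'key': 8, 'a': 97, 'b': 83}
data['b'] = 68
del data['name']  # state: {'key': 8, 'a': 97, 'b': 68}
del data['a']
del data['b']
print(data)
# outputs {'key': 8}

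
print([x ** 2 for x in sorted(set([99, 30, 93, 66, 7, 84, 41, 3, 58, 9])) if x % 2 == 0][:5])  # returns [900, 3364, 4356, 7056]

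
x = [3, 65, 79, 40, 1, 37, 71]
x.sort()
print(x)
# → [1, 3, 37, 40, 65, 71, 79]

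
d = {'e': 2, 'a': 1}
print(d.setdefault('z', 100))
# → 100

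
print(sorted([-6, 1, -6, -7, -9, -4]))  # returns [-9, -7, -6, -6, -4, 1]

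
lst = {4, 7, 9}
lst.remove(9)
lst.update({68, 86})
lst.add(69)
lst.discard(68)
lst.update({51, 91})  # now {4, 7, 51, 69, 86, 91}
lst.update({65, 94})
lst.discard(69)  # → {4, 7, 51, 65, 86, 91, 94}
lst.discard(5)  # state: {4, 7, 51, 65, 86, 91, 94}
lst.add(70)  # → {4, 7, 51, 65, 70, 86, 91, 94}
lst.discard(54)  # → {4, 7, 51, 65, 70, 86, 91, 94}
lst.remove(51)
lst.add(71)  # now {4, 7, 65, 70, 71, 86, 91, 94}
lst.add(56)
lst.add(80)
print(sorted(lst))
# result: [4, 7, 56, 65, 70, 71, 80, 86, 91, 94]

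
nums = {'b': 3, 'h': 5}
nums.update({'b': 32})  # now {'b': 32, 'h': 5}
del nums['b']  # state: {'h': 5}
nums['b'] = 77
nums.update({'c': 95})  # {'h': 5, 'b': 77, 'c': 95}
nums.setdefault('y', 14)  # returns 14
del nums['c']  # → {'h': 5, 'b': 77, 'y': 14}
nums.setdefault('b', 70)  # 77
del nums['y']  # {'h': 5, 'b': 77}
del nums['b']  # {'h': 5}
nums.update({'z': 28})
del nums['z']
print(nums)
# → {'h': 5}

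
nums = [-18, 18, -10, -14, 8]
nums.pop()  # 8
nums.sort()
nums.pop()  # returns 18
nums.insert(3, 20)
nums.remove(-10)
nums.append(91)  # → [-18, -14, 20, 91]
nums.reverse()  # [91, 20, -14, -18]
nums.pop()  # -18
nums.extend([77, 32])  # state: [91, 20, -14, 77, 32]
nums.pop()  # 32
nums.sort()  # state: [-14, 20, 77, 91]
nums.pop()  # 91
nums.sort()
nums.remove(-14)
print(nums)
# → [20, 77]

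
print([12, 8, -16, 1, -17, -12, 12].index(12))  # 0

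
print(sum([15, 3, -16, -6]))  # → -4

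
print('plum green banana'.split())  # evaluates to ['plum', 'green', 'banana']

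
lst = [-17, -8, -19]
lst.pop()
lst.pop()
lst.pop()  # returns -17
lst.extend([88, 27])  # [88, 27]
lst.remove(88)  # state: [27]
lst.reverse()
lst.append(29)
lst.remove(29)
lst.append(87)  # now [27, 87]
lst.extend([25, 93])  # [27, 87, 25, 93]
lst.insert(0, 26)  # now [26, 27, 87, 25, 93]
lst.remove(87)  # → [26, 27, 25, 93]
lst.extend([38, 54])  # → [26, 27, 25, 93, 38, 54]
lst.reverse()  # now [54, 38, 93, 25, 27, 26]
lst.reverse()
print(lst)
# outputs [26, 27, 25, 93, 38, 54]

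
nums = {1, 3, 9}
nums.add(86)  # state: {1, 3, 9, 86}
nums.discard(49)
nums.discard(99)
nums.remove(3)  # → {1, 9, 86}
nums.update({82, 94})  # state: {1, 9, 82, 86, 94}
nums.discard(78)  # {1, 9, 82, 86, 94}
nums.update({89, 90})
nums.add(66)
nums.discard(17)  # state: {1, 9, 66, 82, 86, 89, 90, 94}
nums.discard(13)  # {1, 9, 66, 82, 86, 89, 90, 94}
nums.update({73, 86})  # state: {1, 9, 66, 73, 82, 86, 89, 90, 94}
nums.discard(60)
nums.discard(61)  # {1, 9, 66, 73, 82, 86, 89, 90, 94}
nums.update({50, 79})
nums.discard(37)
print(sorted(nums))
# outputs [1, 9, 50, 66, 73, 79, 82, 86, 89, 90, 94]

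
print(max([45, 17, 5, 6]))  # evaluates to 45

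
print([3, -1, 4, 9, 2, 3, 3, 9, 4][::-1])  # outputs [4, 9, 3, 3, 2, 9, 4, -1, 3]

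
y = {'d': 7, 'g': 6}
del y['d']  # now {'g': 6}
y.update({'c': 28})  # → {'g': 6, 'c': 28}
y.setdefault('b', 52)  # 52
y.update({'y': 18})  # {'g': 6, 'c': 28, 'b': 52, 'y': 18}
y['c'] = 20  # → {'g': 6, 'c': 20, 'b': 52, 'y': 18}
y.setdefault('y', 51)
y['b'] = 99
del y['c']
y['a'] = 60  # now {'g': 6, 'b': 99, 'y': 18, 'a': 60}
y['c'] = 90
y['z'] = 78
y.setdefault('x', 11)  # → 11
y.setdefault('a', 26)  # 60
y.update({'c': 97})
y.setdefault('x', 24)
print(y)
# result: {'g': 6, 'b': 99, 'y': 18, 'a': 60, 'c': 97, 'z': 78, 'x': 11}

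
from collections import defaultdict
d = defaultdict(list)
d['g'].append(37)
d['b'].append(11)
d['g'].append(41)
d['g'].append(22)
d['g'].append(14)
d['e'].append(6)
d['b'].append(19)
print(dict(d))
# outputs {'g': [37, 41, 22, 14], 'b': [11, 19], 'e': [6]}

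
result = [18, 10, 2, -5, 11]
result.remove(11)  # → [18, 10, 2, -5]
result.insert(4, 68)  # [18, 10, 2, -5, 68]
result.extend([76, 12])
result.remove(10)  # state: [18, 2, -5, 68, 76, 12]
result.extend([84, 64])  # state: [18, 2, -5, 68, 76, 12, 84, 64]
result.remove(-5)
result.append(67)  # [18, 2, 68, 76, 12, 84, 64, 67]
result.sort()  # [2, 12, 18, 64, 67, 68, 76, 84]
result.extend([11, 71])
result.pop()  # 71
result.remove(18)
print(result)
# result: [2, 12, 64, 67, 68, 76, 84, 11]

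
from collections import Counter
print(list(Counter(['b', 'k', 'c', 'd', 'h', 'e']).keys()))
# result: ['b', 'k', 'c', 'd', 'h', 'e']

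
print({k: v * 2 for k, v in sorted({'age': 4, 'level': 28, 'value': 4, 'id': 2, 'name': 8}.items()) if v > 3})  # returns {'age': 8, 'level': 56, 'name': 16, 'value': 8}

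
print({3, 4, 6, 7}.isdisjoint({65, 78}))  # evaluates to True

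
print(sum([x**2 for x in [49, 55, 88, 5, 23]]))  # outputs 13724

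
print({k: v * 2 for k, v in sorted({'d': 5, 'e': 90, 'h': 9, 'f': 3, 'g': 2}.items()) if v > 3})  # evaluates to {'d': 10, 'e': 180, 'h': 18}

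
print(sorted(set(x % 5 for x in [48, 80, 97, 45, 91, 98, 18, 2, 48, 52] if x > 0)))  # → [0, 1, 2, 3]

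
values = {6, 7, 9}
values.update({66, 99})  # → {6, 7, 9, 66, 99}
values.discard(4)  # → {6, 7, 9, 66, 99}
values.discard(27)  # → {6, 7, 9, 66, 99}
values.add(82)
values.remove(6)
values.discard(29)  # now {7, 9, 66, 82, 99}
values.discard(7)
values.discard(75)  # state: {9, 66, 82, 99}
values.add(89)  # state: {9, 66, 82, 89, 99}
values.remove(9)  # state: {66, 82, 89, 99}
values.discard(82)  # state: {66, 89, 99}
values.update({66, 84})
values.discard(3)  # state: {66, 84, 89, 99}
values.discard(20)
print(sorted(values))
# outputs [66, 84, 89, 99]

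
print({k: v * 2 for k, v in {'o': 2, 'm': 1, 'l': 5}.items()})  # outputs {'o': 4, 'm': 2, 'l': 10}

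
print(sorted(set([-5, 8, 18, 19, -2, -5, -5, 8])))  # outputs [-5, -2, 8, 18, 19]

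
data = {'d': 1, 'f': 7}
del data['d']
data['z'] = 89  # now {'f': 7, 'z': 89}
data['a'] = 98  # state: {'f': 7, 'z': 89, 'a': 98}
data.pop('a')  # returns 98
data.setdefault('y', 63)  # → 63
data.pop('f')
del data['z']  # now {'y': 63}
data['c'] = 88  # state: {'y': 63, 'c': 88}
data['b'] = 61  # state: {'y': 63, 'c': 88, 'b': 61}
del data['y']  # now {'c': 88, 'b': 61}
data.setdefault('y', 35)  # 35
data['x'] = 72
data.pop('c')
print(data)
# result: {'b': 61, 'y': 35, 'x': 72}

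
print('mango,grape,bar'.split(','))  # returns ['mango', 'grape', 'bar']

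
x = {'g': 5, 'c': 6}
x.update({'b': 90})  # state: {'g': 5, 'c': 6, 'b': 90}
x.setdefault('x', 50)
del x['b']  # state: {'g': 5, 'c': 6, 'x': 50}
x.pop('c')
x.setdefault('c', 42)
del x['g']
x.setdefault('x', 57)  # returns 50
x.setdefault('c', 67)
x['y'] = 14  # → {'x': 50, 'c': 42, 'y': 14}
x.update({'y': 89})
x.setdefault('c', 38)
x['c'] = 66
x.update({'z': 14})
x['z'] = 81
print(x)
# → {'x': 50, 'c': 66, 'y': 89, 'z': 81}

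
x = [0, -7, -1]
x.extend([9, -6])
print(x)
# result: [0, -7, -1, 9, -6]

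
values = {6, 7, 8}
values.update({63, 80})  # {6, 7, 8, 63, 80}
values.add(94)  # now {6, 7, 8, 63, 80, 94}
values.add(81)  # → {6, 7, 8, 63, 80, 81, 94}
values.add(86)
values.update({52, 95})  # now {6, 7, 8, 52, 63, 80, 81, 86, 94, 95}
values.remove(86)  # {6, 7, 8, 52, 63, 80, 81, 94, 95}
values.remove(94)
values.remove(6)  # {7, 8, 52, 63, 80, 81, 95}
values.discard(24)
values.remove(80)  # {7, 8, 52, 63, 81, 95}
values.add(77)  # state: {7, 8, 52, 63, 77, 81, 95}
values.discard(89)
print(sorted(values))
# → [7, 8, 52, 63, 77, 81, 95]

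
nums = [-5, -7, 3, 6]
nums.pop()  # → 6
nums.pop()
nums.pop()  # -7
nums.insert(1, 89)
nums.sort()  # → [-5, 89]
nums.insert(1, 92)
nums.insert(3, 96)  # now [-5, 92, 89, 96]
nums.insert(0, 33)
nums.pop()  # 96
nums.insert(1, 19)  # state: [33, 19, -5, 92, 89]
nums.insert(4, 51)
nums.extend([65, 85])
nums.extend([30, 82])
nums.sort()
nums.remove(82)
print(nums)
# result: [-5, 19, 30, 33, 51, 65, 85, 89, 92]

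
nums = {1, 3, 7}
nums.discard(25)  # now {1, 3, 7}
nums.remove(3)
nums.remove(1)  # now {7}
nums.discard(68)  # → {7}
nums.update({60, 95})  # {7, 60, 95}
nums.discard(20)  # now {7, 60, 95}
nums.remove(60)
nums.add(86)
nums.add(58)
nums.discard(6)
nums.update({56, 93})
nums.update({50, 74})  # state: {7, 50, 56, 58, 74, 86, 93, 95}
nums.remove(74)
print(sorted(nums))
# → [7, 50, 56, 58, 86, 93, 95]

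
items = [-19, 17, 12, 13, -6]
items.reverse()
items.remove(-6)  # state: [13, 12, 17, -19]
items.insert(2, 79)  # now [13, 12, 79, 17, -19]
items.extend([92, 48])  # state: [13, 12, 79, 17, -19, 92, 48]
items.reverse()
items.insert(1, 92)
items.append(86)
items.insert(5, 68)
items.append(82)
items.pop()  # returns 82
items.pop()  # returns 86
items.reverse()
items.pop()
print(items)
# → [13, 12, 79, 68, 17, -19, 92, 92]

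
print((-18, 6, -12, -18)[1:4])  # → (6, -12, -18)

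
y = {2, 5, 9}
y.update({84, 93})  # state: {2, 5, 9, 84, 93}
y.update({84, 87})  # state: {2, 5, 9, 84, 87, 93}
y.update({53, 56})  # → {2, 5, 9, 53, 56, 84, 87, 93}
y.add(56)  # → {2, 5, 9, 53, 56, 84, 87, 93}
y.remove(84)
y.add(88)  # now {2, 5, 9, 53, 56, 87, 88, 93}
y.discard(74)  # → {2, 5, 9, 53, 56, 87, 88, 93}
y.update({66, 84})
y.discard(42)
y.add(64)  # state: {2, 5, 9, 53, 56, 64, 66, 84, 87, 88, 93}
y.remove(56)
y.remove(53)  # {2, 5, 9, 64, 66, 84, 87, 88, 93}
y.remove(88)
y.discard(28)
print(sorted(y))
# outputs [2, 5, 9, 64, 66, 84, 87, 93]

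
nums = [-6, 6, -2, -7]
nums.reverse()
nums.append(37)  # [-7, -2, 6, -6, 37]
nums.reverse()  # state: [37, -6, 6, -2, -7]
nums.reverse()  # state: [-7, -2, 6, -6, 37]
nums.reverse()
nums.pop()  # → -7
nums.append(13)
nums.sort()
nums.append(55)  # [-6, -2, 6, 13, 37, 55]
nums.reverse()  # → [55, 37, 13, 6, -2, -6]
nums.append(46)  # [55, 37, 13, 6, -2, -6, 46]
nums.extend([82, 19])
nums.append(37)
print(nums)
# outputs [55, 37, 13, 6, -2, -6, 46, 82, 19, 37]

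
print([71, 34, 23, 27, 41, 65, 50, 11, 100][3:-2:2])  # [27, 65]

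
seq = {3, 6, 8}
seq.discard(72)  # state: {3, 6, 8}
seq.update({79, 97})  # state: {3, 6, 8, 79, 97}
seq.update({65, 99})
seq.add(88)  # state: {3, 6, 8, 65, 79, 88, 97, 99}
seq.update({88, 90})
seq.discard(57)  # {3, 6, 8, 65, 79, 88, 90, 97, 99}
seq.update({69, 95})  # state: {3, 6, 8, 65, 69, 79, 88, 90, 95, 97, 99}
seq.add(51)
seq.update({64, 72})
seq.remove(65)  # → {3, 6, 8, 51, 64, 69, 72, 79, 88, 90, 95, 97, 99}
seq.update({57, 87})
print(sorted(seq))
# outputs [3, 6, 8, 51, 57, 64, 69, 72, 79, 87, 88, 90, 95, 97, 99]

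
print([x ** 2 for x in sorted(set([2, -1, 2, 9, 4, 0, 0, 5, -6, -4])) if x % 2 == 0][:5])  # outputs [36, 16, 0, 4, 16]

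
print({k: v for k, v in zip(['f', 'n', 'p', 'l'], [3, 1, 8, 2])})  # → {'f': 3, 'n': 1, 'p': 8, 'l': 2}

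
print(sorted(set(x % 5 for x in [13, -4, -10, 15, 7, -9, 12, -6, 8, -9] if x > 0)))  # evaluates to [0, 2, 3]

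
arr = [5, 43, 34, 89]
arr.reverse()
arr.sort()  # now [5, 34, 43, 89]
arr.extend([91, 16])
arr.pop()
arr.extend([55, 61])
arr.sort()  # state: [5, 34, 43, 55, 61, 89, 91]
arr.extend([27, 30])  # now [5, 34, 43, 55, 61, 89, 91, 27, 30]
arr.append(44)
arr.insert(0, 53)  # [53, 5, 34, 43, 55, 61, 89, 91, 27, 30, 44]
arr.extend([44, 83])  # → [53, 5, 34, 43, 55, 61, 89, 91, 27, 30, 44, 44, 83]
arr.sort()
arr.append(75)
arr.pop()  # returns 75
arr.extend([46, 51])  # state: [5, 27, 30, 34, 43, 44, 44, 53, 55, 61, 83, 89, 91, 46, 51]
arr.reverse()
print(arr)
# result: [51, 46, 91, 89, 83, 61, 55, 53, 44, 44, 43, 34, 30, 27, 5]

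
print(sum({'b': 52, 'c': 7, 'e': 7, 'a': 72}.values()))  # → 138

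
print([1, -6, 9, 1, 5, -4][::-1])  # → [-4, 5, 1, 9, -6, 1]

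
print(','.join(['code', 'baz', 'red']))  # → code,baz,red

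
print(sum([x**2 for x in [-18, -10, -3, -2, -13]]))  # 606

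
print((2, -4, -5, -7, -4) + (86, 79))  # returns (2, -4, -5, -7, -4, 86, 79)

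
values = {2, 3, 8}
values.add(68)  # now {2, 3, 8, 68}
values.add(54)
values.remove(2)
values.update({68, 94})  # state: {3, 8, 54, 68, 94}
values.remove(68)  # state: {3, 8, 54, 94}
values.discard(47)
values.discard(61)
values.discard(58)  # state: {3, 8, 54, 94}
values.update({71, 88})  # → {3, 8, 54, 71, 88, 94}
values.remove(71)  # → {3, 8, 54, 88, 94}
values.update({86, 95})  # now {3, 8, 54, 86, 88, 94, 95}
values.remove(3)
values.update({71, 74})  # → {8, 54, 71, 74, 86, 88, 94, 95}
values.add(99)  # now {8, 54, 71, 74, 86, 88, 94, 95, 99}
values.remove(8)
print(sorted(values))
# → [54, 71, 74, 86, 88, 94, 95, 99]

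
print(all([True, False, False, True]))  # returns False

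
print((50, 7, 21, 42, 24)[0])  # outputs 50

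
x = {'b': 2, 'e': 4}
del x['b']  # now {'e': 4}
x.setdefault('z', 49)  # 49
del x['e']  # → {'z': 49}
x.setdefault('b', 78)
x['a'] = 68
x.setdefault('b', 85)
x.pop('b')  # 78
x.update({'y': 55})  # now {'z': 49, 'a': 68, 'y': 55}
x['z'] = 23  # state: {'z': 23, 'a': 68, 'y': 55}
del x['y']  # {'z': 23, 'a': 68}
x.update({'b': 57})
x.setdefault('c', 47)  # 47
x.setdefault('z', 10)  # 23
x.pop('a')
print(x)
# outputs {'z': 23, 'b': 57, 'c': 47}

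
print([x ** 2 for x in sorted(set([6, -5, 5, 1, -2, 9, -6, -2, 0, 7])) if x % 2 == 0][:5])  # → [36, 4, 0, 36]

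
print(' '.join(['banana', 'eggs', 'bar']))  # banana eggs bar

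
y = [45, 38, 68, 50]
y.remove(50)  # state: [45, 38, 68]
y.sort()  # [38, 45, 68]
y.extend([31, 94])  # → [38, 45, 68, 31, 94]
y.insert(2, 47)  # [38, 45, 47, 68, 31, 94]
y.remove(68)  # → [38, 45, 47, 31, 94]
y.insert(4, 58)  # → [38, 45, 47, 31, 58, 94]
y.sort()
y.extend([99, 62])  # [31, 38, 45, 47, 58, 94, 99, 62]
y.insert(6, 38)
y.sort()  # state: [31, 38, 38, 45, 47, 58, 62, 94, 99]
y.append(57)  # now [31, 38, 38, 45, 47, 58, 62, 94, 99, 57]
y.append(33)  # [31, 38, 38, 45, 47, 58, 62, 94, 99, 57, 33]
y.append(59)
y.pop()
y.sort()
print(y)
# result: [31, 33, 38, 38, 45, 47, 57, 58, 62, 94, 99]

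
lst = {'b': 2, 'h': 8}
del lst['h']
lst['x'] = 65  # {'b': 2, 'x': 65}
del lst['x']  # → {'b': 2}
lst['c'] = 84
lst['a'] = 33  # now {'b': 2, 'c': 84, 'a': 33}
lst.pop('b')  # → 2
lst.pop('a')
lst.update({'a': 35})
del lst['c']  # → {'a': 35}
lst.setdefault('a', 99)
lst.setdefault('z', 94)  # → 94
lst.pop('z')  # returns 94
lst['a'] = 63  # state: {'a': 63}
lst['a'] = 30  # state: {'a': 30}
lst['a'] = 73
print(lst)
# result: {'a': 73}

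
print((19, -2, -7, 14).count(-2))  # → 1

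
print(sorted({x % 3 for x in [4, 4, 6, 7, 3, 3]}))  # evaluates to [0, 1]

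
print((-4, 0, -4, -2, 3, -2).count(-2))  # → 2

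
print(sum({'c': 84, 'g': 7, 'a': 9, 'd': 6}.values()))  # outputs 106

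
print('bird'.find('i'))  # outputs 1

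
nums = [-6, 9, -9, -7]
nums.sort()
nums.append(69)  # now [-9, -7, -6, 9, 69]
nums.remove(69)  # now [-9, -7, -6, 9]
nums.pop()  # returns 9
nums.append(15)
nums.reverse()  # [15, -6, -7, -9]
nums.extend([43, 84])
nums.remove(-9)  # [15, -6, -7, 43, 84]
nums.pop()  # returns 84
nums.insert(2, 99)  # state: [15, -6, 99, -7, 43]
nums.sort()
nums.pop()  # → 99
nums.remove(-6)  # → [-7, 15, 43]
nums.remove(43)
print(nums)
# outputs [-7, 15]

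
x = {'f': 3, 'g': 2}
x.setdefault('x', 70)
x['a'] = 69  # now {'f': 3, 'g': 2, 'x': 70, 'a': 69}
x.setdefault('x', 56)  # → 70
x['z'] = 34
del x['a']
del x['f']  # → {'g': 2, 'x': 70, 'z': 34}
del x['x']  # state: {'g': 2, 'z': 34}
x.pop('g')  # 2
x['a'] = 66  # {'z': 34, 'a': 66}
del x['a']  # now {'z': 34}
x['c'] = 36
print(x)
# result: {'z': 34, 'c': 36}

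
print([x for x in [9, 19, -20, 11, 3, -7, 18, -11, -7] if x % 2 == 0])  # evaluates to [-20, 18]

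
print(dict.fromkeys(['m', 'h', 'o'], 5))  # {'m': 5, 'h': 5, 'o': 5}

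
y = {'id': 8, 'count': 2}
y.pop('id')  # 8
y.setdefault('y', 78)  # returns 78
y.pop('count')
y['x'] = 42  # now {'y': 78, 'x': 42}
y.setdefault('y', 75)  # 78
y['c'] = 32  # {'y': 78, 'x': 42, 'c': 32}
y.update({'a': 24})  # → {'y': 78, 'x': 42, 'c': 32, 'a': 24}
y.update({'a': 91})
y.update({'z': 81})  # {'y': 78, 'x': 42, 'c': 32, 'a': 91, 'z': 81}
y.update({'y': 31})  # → {'y': 31, 'x': 42, 'c': 32, 'a': 91, 'z': 81}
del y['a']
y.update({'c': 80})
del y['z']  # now {'y': 31, 'x': 42, 'c': 80}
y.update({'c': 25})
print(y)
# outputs {'y': 31, 'x': 42, 'c': 25}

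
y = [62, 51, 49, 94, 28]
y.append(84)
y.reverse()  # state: [84, 28, 94, 49, 51, 62]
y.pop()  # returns 62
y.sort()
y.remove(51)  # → [28, 49, 84, 94]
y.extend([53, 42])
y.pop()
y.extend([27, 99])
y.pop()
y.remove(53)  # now [28, 49, 84, 94, 27]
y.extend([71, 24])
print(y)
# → [28, 49, 84, 94, 27, 71, 24]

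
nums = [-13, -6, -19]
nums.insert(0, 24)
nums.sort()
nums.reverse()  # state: [24, -6, -13, -19]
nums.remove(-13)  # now [24, -6, -19]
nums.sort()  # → [-19, -6, 24]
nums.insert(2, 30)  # [-19, -6, 30, 24]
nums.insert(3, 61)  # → [-19, -6, 30, 61, 24]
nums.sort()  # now [-19, -6, 24, 30, 61]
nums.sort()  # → [-19, -6, 24, 30, 61]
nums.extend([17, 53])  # [-19, -6, 24, 30, 61, 17, 53]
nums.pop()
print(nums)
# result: [-19, -6, 24, 30, 61, 17]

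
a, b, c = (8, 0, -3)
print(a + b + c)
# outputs 5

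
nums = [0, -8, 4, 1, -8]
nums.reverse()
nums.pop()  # 0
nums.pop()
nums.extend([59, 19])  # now [-8, 1, 4, 59, 19]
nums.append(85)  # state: [-8, 1, 4, 59, 19, 85]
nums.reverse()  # [85, 19, 59, 4, 1, -8]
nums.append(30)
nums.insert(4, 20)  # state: [85, 19, 59, 4, 20, 1, -8, 30]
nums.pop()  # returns 30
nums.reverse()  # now [-8, 1, 20, 4, 59, 19, 85]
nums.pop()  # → 85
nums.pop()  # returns 19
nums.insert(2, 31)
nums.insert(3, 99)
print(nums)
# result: [-8, 1, 31, 99, 20, 4, 59]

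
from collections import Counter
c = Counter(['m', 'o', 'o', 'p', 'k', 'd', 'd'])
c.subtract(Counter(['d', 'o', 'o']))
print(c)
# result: Counter({'m': 1, 'p': 1, 'k': 1, 'd': 1, 'o': 0})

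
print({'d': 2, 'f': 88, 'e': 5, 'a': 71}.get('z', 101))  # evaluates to 101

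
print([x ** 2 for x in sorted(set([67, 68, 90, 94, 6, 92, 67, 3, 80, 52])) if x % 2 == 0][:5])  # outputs [36, 2704, 4624, 6400, 8100]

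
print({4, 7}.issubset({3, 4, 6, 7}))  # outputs True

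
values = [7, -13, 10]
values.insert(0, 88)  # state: [88, 7, -13, 10]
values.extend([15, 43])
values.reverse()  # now [43, 15, 10, -13, 7, 88]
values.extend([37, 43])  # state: [43, 15, 10, -13, 7, 88, 37, 43]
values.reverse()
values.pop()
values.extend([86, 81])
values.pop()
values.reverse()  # [86, 15, 10, -13, 7, 88, 37, 43]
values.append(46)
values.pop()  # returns 46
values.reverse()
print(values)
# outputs [43, 37, 88, 7, -13, 10, 15, 86]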